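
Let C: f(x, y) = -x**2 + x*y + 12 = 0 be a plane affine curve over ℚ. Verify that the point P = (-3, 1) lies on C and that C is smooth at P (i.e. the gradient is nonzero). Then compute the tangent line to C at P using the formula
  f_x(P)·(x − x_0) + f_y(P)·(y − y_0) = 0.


Tangent line at P: 7*x - 3*y + 24 = 0.

Step 1: f(-3, 1) = 0, so P lies on C.
Step 2: partial derivatives
  f_x(x, y) = -2*x + y, f_y(x, y) = x.
  f_x(P) = 7, f_y(P) = -3 (gradient nonzero, so P is smooth).
Step 3: tangent line at P: 7·(x − -3) + -3·(y − 1) = 0.
Expanding: 7*x - 3*y + 24 = 0.


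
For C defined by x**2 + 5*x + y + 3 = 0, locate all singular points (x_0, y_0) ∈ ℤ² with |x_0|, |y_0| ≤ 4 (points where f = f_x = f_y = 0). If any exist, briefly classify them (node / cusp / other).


No singular points in the scanned grid; C is smooth there.

Compute partial derivatives:
  f_x = 2*x + 5.
  f_y = 1.
f_y = 1 is a nonzero constant, so f_y never vanishes: no point (x, y) can satisfy f = f_x = f_y = 0. In particular no (x, y) ∈ {−4, ..., 4}² is singular; the curve is smooth.


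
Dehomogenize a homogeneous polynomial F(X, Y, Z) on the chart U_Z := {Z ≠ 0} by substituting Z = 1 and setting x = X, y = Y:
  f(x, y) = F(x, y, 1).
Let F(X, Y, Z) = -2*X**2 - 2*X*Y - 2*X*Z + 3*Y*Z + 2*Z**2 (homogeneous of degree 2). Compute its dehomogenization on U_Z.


f(x, y) = -2*x**2 - 2*x*y - 2*x + 3*y + 2

On U_Z we set Z = 1. Each monomial c·X^i·Y^j·Z^k in F becomes c·x^i·y^j·1^k = c·x^i·y^j.
Substituting Z = 1: F(X, Y, 1) = -2*x**2 - 2*x*y - 2*x + 3*y + 2.
Note: deg(f) ≤ deg(F) = 2; strict inequality happens when F is divisible by Z (lost terms).


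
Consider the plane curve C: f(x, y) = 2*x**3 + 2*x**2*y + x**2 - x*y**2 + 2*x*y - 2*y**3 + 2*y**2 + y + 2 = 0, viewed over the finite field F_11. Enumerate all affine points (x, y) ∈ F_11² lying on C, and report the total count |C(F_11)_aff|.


Affine F_11-points: {(0, 6), (2, 0), (2, 1), (2, 10), (3, 3), (3, 6), (3, 7), (5, 8), (7, 0), (7, 6), (7, 8), (8, 9), (9, 2)}; count = 13.

For each of the 121 pairs (x, y) ∈ F_11², evaluate f(x, y) mod 11. Record the zeros.
  x = 0: [0↦2, 1↦3, 2↦7, 3↦2, 4↦9, 5↦5, 6↦0, 7↦4, 8↦5, 9↦2, 10↦5]  zeros at y ∈ {6}
  x = 1: [0↦5, 1↦9, 2↦3, 3↦8, 4↦1, 5↦3, 6↦2, 7↦8, 8↦9, 9↦4, 10↦3]  zeros at y ∈ ∅
  x = 2: [0↦0, 1↦0, 2↦10, 3↦7, 4↦1, 5↦2, 6↦9, 7↦10, 8↦4, 9↦1, 10↦0]  zeros at y ∈ {0, 1, 10}
  x = 3: [0↦10, 1↦10, 2↦7, 3↦0, 4↦10, 5↦3, 6↦0, 7↦0, 8↦2, 9↦5, 10↦8]  zeros at y ∈ {3, 6, 7}
  x = 4: [0↦3, 1↦7, 2↦6, 3↦10, 4↦7, 5↦7, 6↦9, 7↦1, 8↦4, 9↦6, 10↦6]  zeros at y ∈ ∅
  x = 5: [0↦2, 1↦3, 2↦8, 3↦5, 4↦4, 5↦4, 6↦4, 7↦3, 8↦0, 9↦5, 10↦6]  zeros at y ∈ {8}
  x = 6: [0↦8, 1↦10, 2↦3, 3↦8, 4↦2, 5↦6, 6↦8, 7↦7, 8↦2, 9↦3, 10↦9]  zeros at y ∈ ∅
  x = 7: [0↦0, 1↦7, 2↦3, 3↦9, 4↦2, 5↦3, 6↦0, 7↦3, 8↦0, 9↦1, 10↦5]  zeros at y ∈ {0, 6, 8}
  x = 8: [0↦1, 1↦6, 2↦9, 3↦9, 4↦5, 5↦7, 6↦3, 7↦3, 8↦6, 9↦0, 10↦6]  zeros at y ∈ {9}
  x = 9: [0↦1, 1↦8, 2↦0, 3↦9, 4↦1, 5↦8, 6↦7, 7↦8, 8↦10, 9↦1, 10↦2]  zeros at y ∈ {2}
  x = 10: [0↦1, 1↦3, 2↦10, 3↦10, 4↦2, 5↦7, 6↦2, 7↦8, 8↦2, 9↦5, 10↦5]  zeros at y ∈ ∅
Collecting zeros: affine points = {(0, 6), (2, 0), (2, 1), (2, 10), (3, 3), (3, 6), (3, 7), (5, 8), (7, 0), (7, 6), (7, 8), (8, 9), (9, 2)}.
Total count |C(F_11)_aff| = 13.


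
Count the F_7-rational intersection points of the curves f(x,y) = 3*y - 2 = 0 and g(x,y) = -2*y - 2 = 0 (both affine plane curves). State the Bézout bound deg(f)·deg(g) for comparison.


Common zeros: ∅; count = 0; Bézout bound = 1.

deg(f) = 1, deg(g) = 1, so Bézout bound = 1.
Scan x ∈ F_7. For each x, list the y ∈ F_7 with f(x, y) ≡ 0 and those with g(x, y) ≡ 0 (mod 7); the common zeros in that column are the intersection.
  x = 0: f ≡ 0 at y ∈ {3}; g ≡ 0 at y ∈ {6}; common: ∅.
  x = 1: f ≡ 0 at y ∈ {3}; g ≡ 0 at y ∈ {6}; common: ∅.
  x = 2: f ≡ 0 at y ∈ {3}; g ≡ 0 at y ∈ {6}; common: ∅.
  x = 3: f ≡ 0 at y ∈ {3}; g ≡ 0 at y ∈ {6}; common: ∅.
  x = 4: f ≡ 0 at y ∈ {3}; g ≡ 0 at y ∈ {6}; common: ∅.
  x = 5: f ≡ 0 at y ∈ {3}; g ≡ 0 at y ∈ {6}; common: ∅.
  x = 6: f ≡ 0 at y ∈ {3}; g ≡ 0 at y ∈ {6}; common: ∅.
Collecting: common zeros = ∅, so the count is 0.
Comparison with the Bézout bound: 0 ≤ 1 = deg(f)·deg(g), as expected for curves with no common component (the affine F_7-count falls short of the bound because intersections may lie at infinity, over extension fields, or carry multiplicity).


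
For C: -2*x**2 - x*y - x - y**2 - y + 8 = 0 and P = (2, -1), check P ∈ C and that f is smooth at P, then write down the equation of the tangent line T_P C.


Tangent line at P: -8*x - y + 15 = 0.

Step 1: f(2, -1) = 0, so P lies on C.
Step 2: partial derivatives
  f_x(x, y) = -4*x - y - 1, f_y(x, y) = -x - 2*y - 1.
  f_x(P) = -8, f_y(P) = -1 (gradient nonzero, so P is smooth).
Step 3: tangent line at P: -8·(x − 2) + -1·(y − -1) = 0.
Expanding: -8*x - y + 15 = 0.


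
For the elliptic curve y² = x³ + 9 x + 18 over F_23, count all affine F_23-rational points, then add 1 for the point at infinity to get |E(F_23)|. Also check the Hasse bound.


Affine points = {(0, 8), (0, 15), (3, 7), (3, 16), (4, 7), (4, 16), (5, 2), (5, 21), (6, 9), (6, 14), (8, 2), (8, 21), (9, 0), (10, 2), (10, 21), (13, 3), (13, 20), (14, 6), (14, 17), (15, 3), (15, 20), (16, 7), (16, 16), (17, 1), (17, 22), (18, 3), (18, 20), (22, 10), (22, 13)}; affine count = 29; |E(F_23)| = 30.

Discriminant check: Δ ∝ 4a³ + 27b² = 4·9³ + 27·18² = 4·729 + 27·324 ≡ 3 (mod 23). Nonzero ⇒ E is nonsingular.
For each x ∈ F_23, compute rhs = x³ + 9·x + 18 mod 23, then count y ∈ F_23 with y² ≡ rhs.
  x = 0: rhs = 18, matching y values: 8, 15 (2 points).
  x = 1: rhs = 5, matching y values: none (0 points).
  x = 2: rhs = 21, matching y values: none (0 points).
  x = 3: rhs = 3, matching y values: 7, 16 (2 points).
  x = 4: rhs = 3, matching y values: 7, 16 (2 points).
  x = 5: rhs = 4, matching y values: 2, 21 (2 points).
  x = 6: rhs = 12, matching y values: 9, 14 (2 points).
  x = 7: rhs = 10, matching y values: none (0 points).
  x = 8: rhs = 4, matching y values: 2, 21 (2 points).
  x = 9: rhs = 0, matching y values: 0 (1 points).
  x = 10: rhs = 4, matching y values: 2, 21 (2 points).
  x = 11: rhs = 22, matching y values: none (0 points).
  x = 12: rhs = 14, matching y values: none (0 points).
  x = 13: rhs = 9, matching y values: 3, 20 (2 points).
  x = 14: rhs = 13, matching y values: 6, 17 (2 points).
  x = 15: rhs = 9, matching y values: 3, 20 (2 points).
  x = 16: rhs = 3, matching y values: 7, 16 (2 points).
  x = 17: rhs = 1, matching y values: 1, 22 (2 points).
  x = 18: rhs = 9, matching y values: 3, 20 (2 points).
  x = 19: rhs = 10, matching y values: none (0 points).
  x = 20: rhs = 10, matching y values: none (0 points).
  x = 21: rhs = 15, matching y values: none (0 points).
  x = 22: rhs = 8, matching y values: 10, 13 (2 points).
Total affine count: 29.
Full point count |E(F_23)| = 29 + 1 = 30.
Hasse bound: |30 − (23+1)| = |6| = 6 ≤ 2√23 ≈ 9.5917 ✓.


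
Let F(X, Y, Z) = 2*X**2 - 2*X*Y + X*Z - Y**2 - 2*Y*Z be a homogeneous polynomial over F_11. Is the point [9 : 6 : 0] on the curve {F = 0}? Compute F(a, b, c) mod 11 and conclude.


F(9,6,0) ≡ 7 (mod 11); P is NOT on the curve.

Evaluate F(9, 6, 0) term-by-term (mod 11).
  2*X**2 ↦ 2·81·1·1 = 162
  -2*X*Y ↦ -2·9·6·1 = -108
  X*Z ↦ 1·9·1·0 = 0
  -Y**2 ↦ -1·1·36·1 = -36
  -2*Y*Z ↦ -2·1·6·0 = 0
Sum: F(9, 6, 0) = (162) + (-108) + (0) + (-36) + (0) = 18.
Reducing mod 11: 18 ≡ 7 (mod 11).
Since F(a, b, c) ≡ 7 ≠ 0 (mod 11), P does NOT lie on the curve.


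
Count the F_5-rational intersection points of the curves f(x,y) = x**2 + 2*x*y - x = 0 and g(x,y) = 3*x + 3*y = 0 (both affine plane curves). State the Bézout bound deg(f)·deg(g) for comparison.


Common zeros: {(0, 0), (4, 1)}; count = 2; Bézout bound = 2.

deg(f) = 2, deg(g) = 1, so Bézout bound = 2.
Scan x ∈ F_5. For each x, list the y ∈ F_5 with f(x, y) ≡ 0 and those with g(x, y) ≡ 0 (mod 5); the common zeros in that column are the intersection.
  x = 0: f ≡ 0 at y ∈ {0, 1, 2, 3, 4}; g ≡ 0 at y ∈ {0}; common: {0}.
  x = 1: f ≡ 0 at y ∈ {0}; g ≡ 0 at y ∈ {4}; common: ∅.
  x = 2: f ≡ 0 at y ∈ {2}; g ≡ 0 at y ∈ {3}; common: ∅.
  x = 3: f ≡ 0 at y ∈ {4}; g ≡ 0 at y ∈ {2}; common: ∅.
  x = 4: f ≡ 0 at y ∈ {1}; g ≡ 0 at y ∈ {1}; common: {1}.
Collecting: common zeros = {(0, 0), (4, 1)}, so the count is 2.
Comparison with the Bézout bound: 2 ≤ 2 = deg(f)·deg(g), as expected for curves with no common component (the bound is attained).


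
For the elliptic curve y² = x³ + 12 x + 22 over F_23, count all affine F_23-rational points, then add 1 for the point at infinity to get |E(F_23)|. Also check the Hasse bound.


Affine points = {(1, 9), (1, 14), (2, 10), (2, 13), (3, 4), (3, 19), (5, 0), (7, 9), (7, 14), (8, 3), (8, 20), (9, 10), (9, 13), (11, 6), (11, 17), (12, 10), (12, 13), (13, 11), (13, 12), (14, 6), (14, 17), (15, 9), (15, 14), (16, 3), (16, 20), (19, 5), (19, 18), (21, 6), (21, 17), (22, 3), (22, 20)}; affine count = 31; |E(F_23)| = 32.

Discriminant check: Δ ∝ 4a³ + 27b² = 4·12³ + 27·22² = 4·1728 + 27·484 ≡ 16 (mod 23). Nonzero ⇒ E is nonsingular.
For each x ∈ F_23, compute rhs = x³ + 12·x + 22 mod 23, then count y ∈ F_23 with y² ≡ rhs.
  x = 0: rhs = 22, matching y values: none (0 points).
  x = 1: rhs = 12, matching y values: 9, 14 (2 points).
  x = 2: rhs = 8, matching y values: 10, 13 (2 points).
  x = 3: rhs = 16, matching y values: 4, 19 (2 points).
  x = 4: rhs = 19, matching y values: none (0 points).
  x = 5: rhs = 0, matching y values: 0 (1 points).
  x = 6: rhs = 11, matching y values: none (0 points).
  x = 7: rhs = 12, matching y values: 9, 14 (2 points).
  x = 8: rhs = 9, matching y values: 3, 20 (2 points).
  x = 9: rhs = 8, matching y values: 10, 13 (2 points).
  x = 10: rhs = 15, matching y values: none (0 points).
  x = 11: rhs = 13, matching y values: 6, 17 (2 points).
  x = 12: rhs = 8, matching y values: 10, 13 (2 points).
  x = 13: rhs = 6, matching y values: 11, 12 (2 points).
  x = 14: rhs = 13, matching y values: 6, 17 (2 points).
  x = 15: rhs = 12, matching y values: 9, 14 (2 points).
  x = 16: rhs = 9, matching y values: 3, 20 (2 points).
  x = 17: rhs = 10, matching y values: none (0 points).
  x = 18: rhs = 21, matching y values: none (0 points).
  x = 19: rhs = 2, matching y values: 5, 18 (2 points).
  x = 20: rhs = 5, matching y values: none (0 points).
  x = 21: rhs = 13, matching y values: 6, 17 (2 points).
  x = 22: rhs = 9, matching y values: 3, 20 (2 points).
Total affine count: 31.
Full point count |E(F_23)| = 31 + 1 = 32.
Hasse bound: |32 − (23+1)| = |8| = 8 ≤ 2√23 ≈ 9.5917 ✓.


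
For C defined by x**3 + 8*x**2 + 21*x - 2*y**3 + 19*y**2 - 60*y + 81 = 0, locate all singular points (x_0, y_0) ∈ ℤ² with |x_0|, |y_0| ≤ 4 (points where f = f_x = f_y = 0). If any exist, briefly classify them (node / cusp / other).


Singular points: {(-3, 3)}; classification: node.

Compute partial derivatives:
  f_x = 3*x**2 + 16*x + 21.
  f_y = -6*y**2 + 38*y - 60.
Scan x_0 ∈ {−4, ..., 4}. For each x_0, f_y(x_0, y) is a polynomial in y; find its integer roots y ∈ {−4, ..., 4}, then test f_x and f at those candidates.
  x = -4: f_y(-4, y) = -6*y**2 + 38*y - 60; vanishes at y ∈ {3}. (-4, 3): f_x = 5 ≠ 0.
  x = -3: f_y(-3, y) = -6*y**2 + 38*y - 60; vanishes at y ∈ {3}. (-3, 3): f_x = 0, f = 0 — SINGULAR.
  x = -2: f_y(-2, y) = -6*y**2 + 38*y - 60; vanishes at y ∈ {3}. (-2, 3): f_x = 1 ≠ 0.
  x = -1: f_y(-1, y) = -6*y**2 + 38*y - 60; vanishes at y ∈ {3}. (-1, 3): f_x = 8 ≠ 0.
  x = 0: f_y(0, y) = -6*y**2 + 38*y - 60; vanishes at y ∈ {3}. (0, 3): f_x = 21 ≠ 0.
  x = 1: f_y(1, y) = -6*y**2 + 38*y - 60; vanishes at y ∈ {3}. (1, 3): f_x = 40 ≠ 0.
  x = 2: f_y(2, y) = -6*y**2 + 38*y - 60; vanishes at y ∈ {3}. (2, 3): f_x = 65 ≠ 0.
  x = 3: f_y(3, y) = -6*y**2 + 38*y - 60; vanishes at y ∈ {3}. (3, 3): f_x = 96 ≠ 0.
  x = 4: f_y(4, y) = -6*y**2 + 38*y - 60; vanishes at y ∈ {3}. (4, 3): f_x = 133 ≠ 0.
Only singular point on the grid: (-3, 3).
Classify: substitute x = -3 + u, y = 3 + v and expand: f = u**3 - u**2 - 2*v**3 + v**2.
No constant or linear terms (consistent with a singular point). Quadratic part: -u**2 + v**2. Cubic part: u**3 - 2*v**3.
The quadratic part v**2 - u**2 = (v − u)(v + u) splits into two distinct linear factors, so there are two distinct tangent lines y − 3 = ±(x − -3) — this is a node (ordinary double point).
Classification: node.


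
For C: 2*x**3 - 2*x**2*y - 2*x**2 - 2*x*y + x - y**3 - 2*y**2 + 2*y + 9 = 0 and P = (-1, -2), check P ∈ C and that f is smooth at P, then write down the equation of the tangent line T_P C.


Tangent line at P: 7*x - 2*y + 3 = 0.

Step 1: f(-1, -2) = 0, so P lies on C.
Step 2: partial derivatives
  f_x(x, y) = 6*x**2 - 4*x*y - 4*x - 2*y + 1, f_y(x, y) = -2*x**2 - 2*x - 3*y**2 - 4*y + 2.
  f_x(P) = 7, f_y(P) = -2 (gradient nonzero, so P is smooth).
Step 3: tangent line at P: 7·(x − -1) + -2·(y − -2) = 0.
Expanding: 7*x - 2*y + 3 = 0.


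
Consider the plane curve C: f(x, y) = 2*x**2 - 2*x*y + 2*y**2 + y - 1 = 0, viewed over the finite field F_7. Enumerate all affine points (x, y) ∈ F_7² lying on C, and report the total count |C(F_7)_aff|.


Affine F_7-points: {(0, 4), (0, 6), (1, 2), (2, 0), (2, 5), (3, 1), (3, 5), (4, 3), (4, 4), (5, 0), (5, 1), (6, 3), (6, 6)}; count = 13.

For each of the 49 pairs (x, y) ∈ F_7², evaluate f(x, y) mod 7. Record the zeros.
  x = 0: [0↦6, 1↦2, 2↦2, 3↦6, 4↦0, 5↦5, 6↦0]  zeros at y ∈ {4, 6}
  x = 1: [0↦1, 1↦2, 2↦0, 3↦2, 4↦1, 5↦4, 6↦4]  zeros at y ∈ {2}
  x = 2: [0↦0, 1↦6, 2↦2, 3↦2, 4↦6, 5↦0, 6↦5]  zeros at y ∈ {0, 5}
  x = 3: [0↦3, 1↦0, 2↦1, 3↦6, 4↦1, 5↦0, 6↦3]  zeros at y ∈ {1, 5}
  x = 4: [0↦3, 1↦5, 2↦4, 3↦0, 4↦0, 5↦4, 6↦5]  zeros at y ∈ {3, 4}
  x = 5: [0↦0, 1↦0, 2↦4, 3↦5, 4↦3, 5↦5, 6↦4]  zeros at y ∈ {0, 1}
  x = 6: [0↦1, 1↦6, 2↦1, 3↦0, 4↦3, 5↦3, 6↦0]  zeros at y ∈ {3, 6}
Collecting zeros: affine points = {(0, 4), (0, 6), (1, 2), (2, 0), (2, 5), (3, 1), (3, 5), (4, 3), (4, 4), (5, 0), (5, 1), (6, 3), (6, 6)}.
Total count |C(F_7)_aff| = 13.


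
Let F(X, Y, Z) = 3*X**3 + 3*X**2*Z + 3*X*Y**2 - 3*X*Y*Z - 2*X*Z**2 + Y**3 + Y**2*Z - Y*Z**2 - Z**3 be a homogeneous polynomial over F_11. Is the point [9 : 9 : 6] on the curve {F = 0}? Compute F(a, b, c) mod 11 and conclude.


F(9,9,6) ≡ 1 (mod 11); P is NOT on the curve.

Evaluate F(9, 9, 6) term-by-term (mod 11).
  3*X**3 ↦ 3·729·1·1 = 2187
  3*X**2*Z ↦ 3·81·1·6 = 1458
  3*X*Y**2 ↦ 3·9·81·1 = 2187
  -3*X*Y*Z ↦ -3·9·9·6 = -1458
  -2*X*Z**2 ↦ -2·9·1·36 = -648
  Y**3 ↦ 1·1·729·1 = 729
  Y**2*Z ↦ 1·1·81·6 = 486
  -Y*Z**2 ↦ -1·1·9·36 = -324
  -Z**3 ↦ -1·1·1·216 = -216
Sum: F(9, 9, 6) = (2187) + (1458) + (2187) + (-1458) + (-648) + (729) + (486) + (-324) + (-216) = 4401.
Reducing mod 11: 4401 ≡ 1 (mod 11).
Since F(a, b, c) ≡ 1 ≠ 0 (mod 11), P does NOT lie on the curve.


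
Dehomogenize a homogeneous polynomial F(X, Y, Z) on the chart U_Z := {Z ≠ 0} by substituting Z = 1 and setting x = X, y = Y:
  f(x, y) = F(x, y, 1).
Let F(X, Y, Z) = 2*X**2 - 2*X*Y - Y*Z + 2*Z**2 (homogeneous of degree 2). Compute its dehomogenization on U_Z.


f(x, y) = 2*x**2 - 2*x*y - y + 2

On U_Z we set Z = 1. Each monomial c·X^i·Y^j·Z^k in F becomes c·x^i·y^j·1^k = c·x^i·y^j.
Substituting Z = 1: F(X, Y, 1) = 2*x**2 - 2*x*y - y + 2.
Note: deg(f) ≤ deg(F) = 2; strict inequality happens when F is divisible by Z (lost terms).


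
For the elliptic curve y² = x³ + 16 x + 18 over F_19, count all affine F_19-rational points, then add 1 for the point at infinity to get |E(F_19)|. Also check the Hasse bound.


Affine points = {(1, 4), (1, 15), (2, 1), (2, 18), (3, 6), (3, 13), (6, 8), (6, 11), (7, 6), (7, 13), (9, 6), (9, 13), (10, 0), (11, 9), (11, 10), (12, 0), (15, 2), (15, 17), (16, 0), (17, 4), (17, 15), (18, 1), (18, 18)}; affine count = 23; |E(F_19)| = 24.

Discriminant check: Δ ∝ 4a³ + 27b² = 4·16³ + 27·18² = 4·4096 + 27·324 ≡ 14 (mod 19). Nonzero ⇒ E is nonsingular.
For each x ∈ F_19, compute rhs = x³ + 16·x + 18 mod 19, then count y ∈ F_19 with y² ≡ rhs.
  x = 0: rhs = 18, matching y values: none (0 points).
  x = 1: rhs = 16, matching y values: 4, 15 (2 points).
  x = 2: rhs = 1, matching y values: 1, 18 (2 points).
  x = 3: rhs = 17, matching y values: 6, 13 (2 points).
  x = 4: rhs = 13, matching y values: none (0 points).
  x = 5: rhs = 14, matching y values: none (0 points).
  x = 6: rhs = 7, matching y values: 8, 11 (2 points).
  x = 7: rhs = 17, matching y values: 6, 13 (2 points).
  x = 8: rhs = 12, matching y values: none (0 points).
  x = 9: rhs = 17, matching y values: 6, 13 (2 points).
  x = 10: rhs = 0, matching y values: 0 (1 points).
  x = 11: rhs = 5, matching y values: 9, 10 (2 points).
  x = 12: rhs = 0, matching y values: 0 (1 points).
  x = 13: rhs = 10, matching y values: none (0 points).
  x = 14: rhs = 3, matching y values: none (0 points).
  x = 15: rhs = 4, matching y values: 2, 17 (2 points).
  x = 16: rhs = 0, matching y values: 0 (1 points).
  x = 17: rhs = 16, matching y values: 4, 15 (2 points).
  x = 18: rhs = 1, matching y values: 1, 18 (2 points).
Total affine count: 23.
Full point count |E(F_19)| = 23 + 1 = 24.
Hasse bound: |24 − (19+1)| = |4| = 4 ≤ 2√19 ≈ 8.7178 ✓.


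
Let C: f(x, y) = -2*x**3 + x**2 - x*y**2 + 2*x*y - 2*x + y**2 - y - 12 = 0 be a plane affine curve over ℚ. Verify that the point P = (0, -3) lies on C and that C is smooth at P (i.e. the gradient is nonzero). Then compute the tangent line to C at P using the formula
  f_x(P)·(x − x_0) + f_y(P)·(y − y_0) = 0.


Tangent line at P: -17*x - 7*y - 21 = 0.

Step 1: f(0, -3) = 0, so P lies on C.
Step 2: partial derivatives
  f_x(x, y) = -6*x**2 + 2*x - y**2 + 2*y - 2, f_y(x, y) = -2*x*y + 2*x + 2*y - 1.
  f_x(P) = -17, f_y(P) = -7 (gradient nonzero, so P is smooth).
Step 3: tangent line at P: -17·(x − 0) + -7·(y − -3) = 0.
Expanding: -17*x - 7*y - 21 = 0.


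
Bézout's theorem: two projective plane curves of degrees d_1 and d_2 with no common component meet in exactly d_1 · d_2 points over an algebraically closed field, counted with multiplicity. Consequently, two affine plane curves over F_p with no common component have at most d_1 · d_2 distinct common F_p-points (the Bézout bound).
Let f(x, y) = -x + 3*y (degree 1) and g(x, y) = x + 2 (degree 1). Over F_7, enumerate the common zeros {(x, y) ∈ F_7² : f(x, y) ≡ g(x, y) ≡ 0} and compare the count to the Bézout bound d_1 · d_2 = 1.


Common zeros: {(5, 4)}; count = 1; Bézout bound = 1.

deg(f) = 1, deg(g) = 1, so Bézout bound = 1.
Scan x ∈ F_7. For each x, list the y ∈ F_7 with f(x, y) ≡ 0 and those with g(x, y) ≡ 0 (mod 7); the common zeros in that column are the intersection.
  x = 0: f ≡ 0 at y ∈ {0}; g ≡ 0 at y ∈ ∅; common: ∅.
  x = 1: f ≡ 0 at y ∈ {5}; g ≡ 0 at y ∈ ∅; common: ∅.
  x = 2: f ≡ 0 at y ∈ {3}; g ≡ 0 at y ∈ ∅; common: ∅.
  x = 3: f ≡ 0 at y ∈ {1}; g ≡ 0 at y ∈ ∅; common: ∅.
  x = 4: f ≡ 0 at y ∈ {6}; g ≡ 0 at y ∈ ∅; common: ∅.
  x = 5: f ≡ 0 at y ∈ {4}; g ≡ 0 at y ∈ {0, 1, 2, 3, 4, 5, 6}; common: {4}.
  x = 6: f ≡ 0 at y ∈ {2}; g ≡ 0 at y ∈ ∅; common: ∅.
Collecting: common zeros = {(5, 4)}, so the count is 1.
Comparison with the Bézout bound: 1 ≤ 1 = deg(f)·deg(g), as expected for curves with no common component (the bound is attained).


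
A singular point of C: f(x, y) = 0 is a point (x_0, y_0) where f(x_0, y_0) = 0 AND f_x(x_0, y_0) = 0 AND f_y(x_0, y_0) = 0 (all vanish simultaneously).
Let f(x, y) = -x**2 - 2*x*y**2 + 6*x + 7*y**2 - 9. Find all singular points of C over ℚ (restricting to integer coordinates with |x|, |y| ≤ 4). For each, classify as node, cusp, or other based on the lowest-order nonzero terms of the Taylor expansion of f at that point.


Singular points: {(3, 0)}; classification: node.

Compute partial derivatives:
  f_x = -2*x - 2*y**2 + 6.
  f_y = -4*x*y + 14*y.
Scan x_0 ∈ {−4, ..., 4}. For each x_0, f_y(x_0, y) is a polynomial in y; find its integer roots y ∈ {−4, ..., 4}, then test f_x and f at those candidates.
  x = -4: f_y(-4, y) = 30*y; vanishes at y ∈ {0}. (-4, 0): f_x = 14 ≠ 0.
  x = -3: f_y(-3, y) = 26*y; vanishes at y ∈ {0}. (-3, 0): f_x = 12 ≠ 0.
  x = -2: f_y(-2, y) = 22*y; vanishes at y ∈ {0}. (-2, 0): f_x = 10 ≠ 0.
  x = -1: f_y(-1, y) = 18*y; vanishes at y ∈ {0}. (-1, 0): f_x = 8 ≠ 0.
  x = 0: f_y(0, y) = 14*y; vanishes at y ∈ {0}. (0, 0): f_x = 6 ≠ 0.
  x = 1: f_y(1, y) = 10*y; vanishes at y ∈ {0}. (1, 0): f_x = 4 ≠ 0.
  x = 2: f_y(2, y) = 6*y; vanishes at y ∈ {0}. (2, 0): f_x = 2 ≠ 0.
  x = 3: f_y(3, y) = 2*y; vanishes at y ∈ {0}. (3, 0): f_x = 0, f = 0 — SINGULAR.
  x = 4: f_y(4, y) = -2*y; vanishes at y ∈ {0}. (4, 0): f_x = -2 ≠ 0.
Only singular point on the grid: (3, 0).
Classify: substitute x = 3 + u, y = 0 + v and expand: f = -u**2 - 2*u*v**2 + v**2.
No constant or linear terms (consistent with a singular point). Quadratic part: -u**2 + v**2. Cubic part: -2*u*v**2.
The quadratic part v**2 - u**2 = (v − u)(v + u) splits into two distinct linear factors, so there are two distinct tangent lines y − 0 = ±(x − 3) — this is a node (ordinary double point).
Classification: node.


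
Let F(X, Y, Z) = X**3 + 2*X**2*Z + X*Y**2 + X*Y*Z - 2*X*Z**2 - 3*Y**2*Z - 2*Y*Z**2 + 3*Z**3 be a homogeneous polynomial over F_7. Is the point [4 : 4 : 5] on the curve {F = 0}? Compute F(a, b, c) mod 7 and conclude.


F(4,4,5) ≡ 5 (mod 7); P is NOT on the curve.

Evaluate F(4, 4, 5) term-by-term (mod 7).
  X**3 ↦ 1·64·1·1 = 64
  2*X**2*Z ↦ 2·16·1·5 = 160
  X*Y**2 ↦ 1·4·16·1 = 64
  X*Y*Z ↦ 1·4·4·5 = 80
  -2*X*Z**2 ↦ -2·4·1·25 = -200
  -3*Y**2*Z ↦ -3·1·16·5 = -240
  -2*Y*Z**2 ↦ -2·1·4·25 = -200
  3*Z**3 ↦ 3·1·1·125 = 375
Sum: F(4, 4, 5) = (64) + (160) + (64) + (80) + (-200) + (-240) + (-200) + (375) = 103.
Reducing mod 7: 103 ≡ 5 (mod 7).
Since F(a, b, c) ≡ 5 ≠ 0 (mod 7), P does NOT lie on the curve.


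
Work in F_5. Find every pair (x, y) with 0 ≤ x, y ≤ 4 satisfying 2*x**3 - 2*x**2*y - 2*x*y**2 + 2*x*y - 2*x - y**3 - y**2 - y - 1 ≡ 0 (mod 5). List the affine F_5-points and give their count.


Affine F_5-points: {(0, 2), (0, 3), (0, 4), (2, 1), (3, 2), (4, 2)}; count = 6.

For each of the 25 pairs (x, y) ∈ F_5², evaluate f(x, y) mod 5. Record the zeros.
  x = 0: [0↦4, 1↦1, 2↦0, 3↦0, 4↦0]  zeros at y ∈ {2, 3, 4}
  x = 1: [0↦4, 1↦4, 2↦2, 3↦2, 4↦3]  zeros at y ∈ ∅
  x = 2: [0↦1, 1↦0, 2↦3, 3↦4, 4↦2]  zeros at y ∈ {1}
  x = 3: [0↦2, 1↦1, 2↦0, 3↦3, 4↦4]  zeros at y ∈ {2}
  x = 4: [0↦4, 1↦4, 2↦0, 3↦1, 4↦1]  zeros at y ∈ {2}
Collecting zeros: affine points = {(0, 2), (0, 3), (0, 4), (2, 1), (3, 2), (4, 2)}.
Total count |C(F_5)_aff| = 6.


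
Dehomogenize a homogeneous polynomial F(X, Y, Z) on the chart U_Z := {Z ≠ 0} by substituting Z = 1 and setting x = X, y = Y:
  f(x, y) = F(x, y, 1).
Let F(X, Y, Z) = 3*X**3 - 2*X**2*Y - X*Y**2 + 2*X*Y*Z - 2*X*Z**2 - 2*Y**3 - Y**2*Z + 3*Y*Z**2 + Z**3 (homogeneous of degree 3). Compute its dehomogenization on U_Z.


f(x, y) = 3*x**3 - 2*x**2*y - x*y**2 + 2*x*y - 2*x - 2*y**3 - y**2 + 3*y + 1

On U_Z we set Z = 1. Each monomial c·X^i·Y^j·Z^k in F becomes c·x^i·y^j·1^k = c·x^i·y^j.
Substituting Z = 1: F(X, Y, 1) = 3*x**3 - 2*x**2*y - x*y**2 + 2*x*y - 2*x - 2*y**3 - y**2 + 3*y + 1.
Note: deg(f) ≤ deg(F) = 3; strict inequality happens when F is divisible by Z (lost terms).


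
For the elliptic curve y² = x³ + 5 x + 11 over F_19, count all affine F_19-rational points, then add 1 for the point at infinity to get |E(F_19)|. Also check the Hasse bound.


Affine points = {(0, 7), (0, 12), (1, 6), (1, 13), (4, 0), (5, 3), (5, 16), (7, 3), (7, 16), (9, 5), (9, 14), (10, 4), (10, 15), (16, 8), (16, 11), (18, 9), (18, 10)}; affine count = 17; |E(F_19)| = 18.

Discriminant check: Δ ∝ 4a³ + 27b² = 4·5³ + 27·11² = 4·125 + 27·121 ≡ 5 (mod 19). Nonzero ⇒ E is nonsingular.
For each x ∈ F_19, compute rhs = x³ + 5·x + 11 mod 19, then count y ∈ F_19 with y² ≡ rhs.
  x = 0: rhs = 11, matching y values: 7, 12 (2 points).
  x = 1: rhs = 17, matching y values: 6, 13 (2 points).
  x = 2: rhs = 10, matching y values: none (0 points).
  x = 3: rhs = 15, matching y values: none (0 points).
  x = 4: rhs = 0, matching y values: 0 (1 points).
  x = 5: rhs = 9, matching y values: 3, 16 (2 points).
  x = 6: rhs = 10, matching y values: none (0 points).
  x = 7: rhs = 9, matching y values: 3, 16 (2 points).
  x = 8: rhs = 12, matching y values: none (0 points).
  x = 9: rhs = 6, matching y values: 5, 14 (2 points).
  x = 10: rhs = 16, matching y values: 4, 15 (2 points).
  x = 11: rhs = 10, matching y values: none (0 points).
  x = 12: rhs = 13, matching y values: none (0 points).
  x = 13: rhs = 12, matching y values: none (0 points).
  x = 14: rhs = 13, matching y values: none (0 points).
  x = 15: rhs = 3, matching y values: none (0 points).
  x = 16: rhs = 7, matching y values: 8, 11 (2 points).
  x = 17: rhs = 12, matching y values: none (0 points).
  x = 18: rhs = 5, matching y values: 9, 10 (2 points).
Total affine count: 17.
Full point count |E(F_19)| = 17 + 1 = 18.
Hasse bound: |18 − (19+1)| = |-2| = 2 ≤ 2√19 ≈ 8.7178 ✓.


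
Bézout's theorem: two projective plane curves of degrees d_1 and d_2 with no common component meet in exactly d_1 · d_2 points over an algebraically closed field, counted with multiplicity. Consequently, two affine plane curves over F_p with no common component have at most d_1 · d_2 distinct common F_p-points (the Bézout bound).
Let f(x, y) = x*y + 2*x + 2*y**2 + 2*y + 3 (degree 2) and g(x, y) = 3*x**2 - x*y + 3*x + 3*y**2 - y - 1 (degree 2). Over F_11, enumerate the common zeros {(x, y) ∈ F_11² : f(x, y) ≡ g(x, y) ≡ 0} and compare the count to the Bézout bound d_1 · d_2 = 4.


Common zeros: {(2, 5), (10, 2)}; count = 2; Bézout bound = 4.

deg(f) = 2, deg(g) = 2, so Bézout bound = 4.
Scan x ∈ F_11. For each x, list the y ∈ F_11 with f(x, y) ≡ 0 and those with g(x, y) ≡ 0 (mod 11); the common zeros in that column are the intersection.
  x = 0: f ≡ 0 at y ∈ ∅; g ≡ 0 at y ∈ ∅; common: ∅.
  x = 1: f ≡ 0 at y ∈ ∅; g ≡ 0 at y ∈ ∅; common: ∅.
  x = 2: f ≡ 0 at y ∈ {4, 5}; g ≡ 0 at y ∈ {5, 7}; common: {5}.
  x = 3: f ≡ 0 at y ∈ ∅; g ≡ 0 at y ∈ {7, 9}; common: ∅.
  x = 4: f ≡ 0 at y ∈ {0, 8}; g ≡ 0 at y ∈ ∅; common: ∅.
  x = 5: f ≡ 0 at y ∈ {1}; g ≡ 0 at y ∈ ∅; common: ∅.
  x = 6: f ≡ 0 at y ∈ ∅; g ≡ 0 at y ∈ {1, 5}; common: ∅.
  x = 7: f ≡ 0 at y ∈ {6}; g ≡ 0 at y ∈ ∅; common: ∅.
  x = 8: f ≡ 0 at y ∈ {7, 10}; g ≡ 0 at y ∈ {1, 2}; common: ∅.
  x = 9: f ≡ 0 at y ∈ ∅; g ≡ 0 at y ∈ ∅; common: ∅.
  x = 10: f ≡ 0 at y ∈ {2, 3}; g ≡ 0 at y ∈ {2, 9}; common: {2}.
Collecting: common zeros = {(2, 5), (10, 2)}, so the count is 2.
Comparison with the Bézout bound: 2 ≤ 4 = deg(f)·deg(g), as expected for curves with no common component (the affine F_11-count falls short of the bound because intersections may lie at infinity, over extension fields, or carry multiplicity).


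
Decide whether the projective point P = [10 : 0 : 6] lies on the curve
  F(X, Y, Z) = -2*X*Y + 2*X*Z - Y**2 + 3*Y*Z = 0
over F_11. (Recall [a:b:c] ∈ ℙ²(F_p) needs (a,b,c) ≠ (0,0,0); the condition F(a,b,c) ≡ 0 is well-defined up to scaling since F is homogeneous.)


F(10,0,6) ≡ 10 (mod 11); P is NOT on the curve.

Evaluate F(10, 0, 6) term-by-term (mod 11).
  -2*X*Y ↦ -2·10·0·1 = 0
  2*X*Z ↦ 2·10·1·6 = 120
  -Y**2 ↦ -1·1·0·1 = 0
  3*Y*Z ↦ 3·1·0·6 = 0
Sum: F(10, 0, 6) = (0) + (120) + (0) + (0) = 120.
Reducing mod 11: 120 ≡ 10 (mod 11).
Since F(a, b, c) ≡ 10 ≠ 0 (mod 11), P does NOT lie on the curve.


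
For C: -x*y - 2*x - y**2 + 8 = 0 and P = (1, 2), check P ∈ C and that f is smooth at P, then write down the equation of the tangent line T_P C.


Tangent line at P: -4*x - 5*y + 14 = 0.

Step 1: f(1, 2) = 0, so P lies on C.
Step 2: partial derivatives
  f_x(x, y) = -y - 2, f_y(x, y) = -x - 2*y.
  f_x(P) = -4, f_y(P) = -5 (gradient nonzero, so P is smooth).
Step 3: tangent line at P: -4·(x − 1) + -5·(y − 2) = 0.
Expanding: -4*x - 5*y + 14 = 0.


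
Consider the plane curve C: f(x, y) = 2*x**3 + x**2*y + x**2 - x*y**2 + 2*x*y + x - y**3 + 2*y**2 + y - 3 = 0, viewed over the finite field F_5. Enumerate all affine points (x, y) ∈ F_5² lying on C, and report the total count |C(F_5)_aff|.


Affine F_5-points: {(1, 1), (1, 2), (1, 3), (3, 3), (4, 0), (4, 3)}; count = 6.

For each of the 25 pairs (x, y) ∈ F_5², evaluate f(x, y) mod 5. Record the zeros.
  x = 0: [0↦2, 1↦4, 2↦4, 3↦1, 4↦4]  zeros at y ∈ ∅
  x = 1: [0↦1, 1↦0, 2↦0, 3↦0, 4↦4]  zeros at y ∈ {1, 2, 3}
  x = 2: [0↦4, 1↦2, 2↦4, 3↦4, 4↦1]  zeros at y ∈ ∅
  x = 3: [0↦3, 1↦2, 2↦3, 3↦0, 4↦2]  zeros at y ∈ {3}
  x = 4: [0↦0, 1↦2, 2↦4, 3↦0, 4↦4]  zeros at y ∈ {0, 3}
Collecting zeros: affine points = {(1, 1), (1, 2), (1, 3), (3, 3), (4, 0), (4, 3)}.
Total count |C(F_5)_aff| = 6.


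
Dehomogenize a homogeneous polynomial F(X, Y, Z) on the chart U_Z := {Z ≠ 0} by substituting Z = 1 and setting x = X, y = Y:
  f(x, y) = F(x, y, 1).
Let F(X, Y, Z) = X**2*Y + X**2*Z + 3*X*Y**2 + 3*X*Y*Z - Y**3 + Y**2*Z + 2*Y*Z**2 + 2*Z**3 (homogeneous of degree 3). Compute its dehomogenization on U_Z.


f(x, y) = x**2*y + x**2 + 3*x*y**2 + 3*x*y - y**3 + y**2 + 2*y + 2

On U_Z we set Z = 1. Each monomial c·X^i·Y^j·Z^k in F becomes c·x^i·y^j·1^k = c·x^i·y^j.
Substituting Z = 1: F(X, Y, 1) = x**2*y + x**2 + 3*x*y**2 + 3*x*y - y**3 + y**2 + 2*y + 2.
Note: deg(f) ≤ deg(F) = 3; strict inequality happens when F is divisible by Z (lost terms).


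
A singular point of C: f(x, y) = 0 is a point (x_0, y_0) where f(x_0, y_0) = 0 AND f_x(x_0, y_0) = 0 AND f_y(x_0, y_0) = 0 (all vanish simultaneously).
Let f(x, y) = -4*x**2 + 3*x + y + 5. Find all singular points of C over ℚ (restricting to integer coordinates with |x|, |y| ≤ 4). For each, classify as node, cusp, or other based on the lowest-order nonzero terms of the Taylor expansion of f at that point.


No singular points in the scanned grid; C is smooth there.

Compute partial derivatives:
  f_x = 3 - 8*x.
  f_y = 1.
f_y = 1 is a nonzero constant, so f_y never vanishes: no point (x, y) can satisfy f = f_x = f_y = 0. In particular no (x, y) ∈ {−4, ..., 4}² is singular; the curve is smooth.


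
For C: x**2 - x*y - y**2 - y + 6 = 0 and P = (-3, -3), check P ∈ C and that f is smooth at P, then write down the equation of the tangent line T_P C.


Tangent line at P: -3*x + 8*y + 15 = 0.

Step 1: f(-3, -3) = 0, so P lies on C.
Step 2: partial derivatives
  f_x(x, y) = 2*x - y, f_y(x, y) = -x - 2*y - 1.
  f_x(P) = -3, f_y(P) = 8 (gradient nonzero, so P is smooth).
Step 3: tangent line at P: -3·(x − -3) + 8·(y − -3) = 0.
Expanding: -3*x + 8*y + 15 = 0.


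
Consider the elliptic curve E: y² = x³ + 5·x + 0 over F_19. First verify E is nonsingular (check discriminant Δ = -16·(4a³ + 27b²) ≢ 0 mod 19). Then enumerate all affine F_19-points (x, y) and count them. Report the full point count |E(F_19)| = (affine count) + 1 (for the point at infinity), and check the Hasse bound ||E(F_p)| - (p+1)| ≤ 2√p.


Affine points = {(0, 0), (1, 5), (1, 14), (3, 2), (3, 17), (5, 6), (5, 13), (7, 6), (7, 13), (8, 1), (8, 18), (10, 9), (10, 10), (13, 1), (13, 18), (15, 7), (15, 12), (17, 1), (17, 18)}; affine count = 19; |E(F_19)| = 20.

Discriminant check: Δ ∝ 4a³ + 27b² = 4·5³ + 27·0² = 4·125 + 27·0 ≡ 6 (mod 19). Nonzero ⇒ E is nonsingular.
For each x ∈ F_19, compute rhs = x³ + 5·x + 0 mod 19, then count y ∈ F_19 with y² ≡ rhs.
  x = 0: rhs = 0, matching y values: 0 (1 points).
  x = 1: rhs = 6, matching y values: 5, 14 (2 points).
  x = 2: rhs = 18, matching y values: none (0 points).
  x = 3: rhs = 4, matching y values: 2, 17 (2 points).
  x = 4: rhs = 8, matching y values: none (0 points).
  x = 5: rhs = 17, matching y values: 6, 13 (2 points).
  x = 6: rhs = 18, matching y values: none (0 points).
  x = 7: rhs = 17, matching y values: 6, 13 (2 points).
  x = 8: rhs = 1, matching y values: 1, 18 (2 points).
  x = 9: rhs = 14, matching y values: none (0 points).
  x = 10: rhs = 5, matching y values: 9, 10 (2 points).
  x = 11: rhs = 18, matching y values: none (0 points).
  x = 12: rhs = 2, matching y values: none (0 points).
  x = 13: rhs = 1, matching y values: 1, 18 (2 points).
  x = 14: rhs = 2, matching y values: none (0 points).
  x = 15: rhs = 11, matching y values: 7, 12 (2 points).
  x = 16: rhs = 15, matching y values: none (0 points).
  x = 17: rhs = 1, matching y values: 1, 18 (2 points).
  x = 18: rhs = 13, matching y values: none (0 points).
Total affine count: 19.
Full point count |E(F_19)| = 19 + 1 = 20.
Hasse bound: |20 − (19+1)| = |0| = 0 ≤ 2√19 ≈ 8.7178 ✓.


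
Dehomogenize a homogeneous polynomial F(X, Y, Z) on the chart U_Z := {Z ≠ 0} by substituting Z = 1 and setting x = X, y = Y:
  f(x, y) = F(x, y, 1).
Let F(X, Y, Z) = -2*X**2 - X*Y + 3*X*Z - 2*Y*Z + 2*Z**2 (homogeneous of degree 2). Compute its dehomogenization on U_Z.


f(x, y) = -2*x**2 - x*y + 3*x - 2*y + 2

On U_Z we set Z = 1. Each monomial c·X^i·Y^j·Z^k in F becomes c·x^i·y^j·1^k = c·x^i·y^j.
Substituting Z = 1: F(X, Y, 1) = -2*x**2 - x*y + 3*x - 2*y + 2.
Note: deg(f) ≤ deg(F) = 2; strict inequality happens when F is divisible by Z (lost terms).


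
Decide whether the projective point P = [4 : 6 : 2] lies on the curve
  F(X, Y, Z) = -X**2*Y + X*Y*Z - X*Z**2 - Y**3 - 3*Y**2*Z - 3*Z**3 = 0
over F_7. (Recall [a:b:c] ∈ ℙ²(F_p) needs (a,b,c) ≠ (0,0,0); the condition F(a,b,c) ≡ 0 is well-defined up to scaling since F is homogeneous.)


F(4,6,2) ≡ 5 (mod 7); P is NOT on the curve.

Evaluate F(4, 6, 2) term-by-term (mod 7).
  -X**2*Y ↦ -1·16·6·1 = -96
  X*Y*Z ↦ 1·4·6·2 = 48
  -X*Z**2 ↦ -1·4·1·4 = -16
  -Y**3 ↦ -1·1·216·1 = -216
  -3*Y**2*Z ↦ -3·1·36·2 = -216
  -3*Z**3 ↦ -3·1·1·8 = -24
Sum: F(4, 6, 2) = (-96) + (48) + (-16) + (-216) + (-216) + (-24) = -520.
Reducing mod 7: -520 ≡ 5 (mod 7).
Since F(a, b, c) ≡ 5 ≠ 0 (mod 7), P does NOT lie on the curve.


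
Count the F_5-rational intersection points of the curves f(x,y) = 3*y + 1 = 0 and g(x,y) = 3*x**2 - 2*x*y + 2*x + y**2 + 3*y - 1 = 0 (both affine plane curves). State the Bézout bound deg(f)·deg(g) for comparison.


Common zeros: ∅; count = 0; Bézout bound = 2.

deg(f) = 1, deg(g) = 2, so Bézout bound = 2.
Scan x ∈ F_5. For each x, list the y ∈ F_5 with f(x, y) ≡ 0 and those with g(x, y) ≡ 0 (mod 5); the common zeros in that column are the intersection.
  x = 0: f ≡ 0 at y ∈ {3}; g ≡ 0 at y ∈ ∅; common: ∅.
  x = 1: f ≡ 0 at y ∈ {3}; g ≡ 0 at y ∈ {2}; common: ∅.
  x = 2: f ≡ 0 at y ∈ {3}; g ≡ 0 at y ∈ {0, 1}; common: ∅.
  x = 3: f ≡ 0 at y ∈ {3}; g ≡ 0 at y ∈ {1, 2}; common: ∅.
  x = 4: f ≡ 0 at y ∈ {3}; g ≡ 0 at y ∈ {0}; common: ∅.
Collecting: common zeros = ∅, so the count is 0.
Comparison with the Bézout bound: 0 ≤ 2 = deg(f)·deg(g), as expected for curves with no common component (the affine F_5-count falls short of the bound because intersections may lie at infinity, over extension fields, or carry multiplicity).


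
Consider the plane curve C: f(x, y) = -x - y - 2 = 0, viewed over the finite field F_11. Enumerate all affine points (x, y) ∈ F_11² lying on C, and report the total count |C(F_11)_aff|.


Affine F_11-points: {(0, 9), (1, 8), (2, 7), (3, 6), (4, 5), (5, 4), (6, 3), (7, 2), (8, 1), (9, 0), (10, 10)}; count = 11.

For each of the 121 pairs (x, y) ∈ F_11², evaluate f(x, y) mod 11. Record the zeros.
  x = 0: [0↦9, 1↦8, 2↦7, 3↦6, 4↦5, 5↦4, 6↦3, 7↦2, 8↦1, 9↦0, 10↦10]  zeros at y ∈ {9}
  x = 1: [0↦8, 1↦7, 2↦6, 3↦5, 4↦4, 5↦3, 6↦2, 7↦1, 8↦0, 9↦10, 10↦9]  zeros at y ∈ {8}
  x = 2: [0↦7, 1↦6, 2↦5, 3↦4, 4↦3, 5↦2, 6↦1, 7↦0, 8↦10, 9↦9, 10↦8]  zeros at y ∈ {7}
  x = 3: [0↦6, 1↦5, 2↦4, 3↦3, 4↦2, 5↦1, 6↦0, 7↦10, 8↦9, 9↦8, 10↦7]  zeros at y ∈ {6}
  x = 4: [0↦5, 1↦4, 2↦3, 3↦2, 4↦1, 5↦0, 6↦10, 7↦9, 8↦8, 9↦7, 10↦6]  zeros at y ∈ {5}
  x = 5: [0↦4, 1↦3, 2↦2, 3↦1, 4↦0, 5↦10, 6↦9, 7↦8, 8↦7, 9↦6, 10↦5]  zeros at y ∈ {4}
  x = 6: [0↦3, 1↦2, 2↦1, 3↦0, 4↦10, 5↦9, 6↦8, 7↦7, 8↦6, 9↦5, 10↦4]  zeros at y ∈ {3}
  x = 7: [0↦2, 1↦1, 2↦0, 3↦10, 4↦9, 5↦8, 6↦7, 7↦6, 8↦5, 9↦4, 10↦3]  zeros at y ∈ {2}
  x = 8: [0↦1, 1↦0, 2↦10, 3↦9, 4↦8, 5↦7, 6↦6, 7↦5, 8↦4, 9↦3, 10↦2]  zeros at y ∈ {1}
  x = 9: [0↦0, 1↦10, 2↦9, 3↦8, 4↦7, 5↦6, 6↦5, 7↦4, 8↦3, 9↦2, 10↦1]  zeros at y ∈ {0}
  x = 10: [0↦10, 1↦9, 2↦8, 3↦7, 4↦6, 5↦5, 6↦4, 7↦3, 8↦2, 9↦1, 10↦0]  zeros at y ∈ {10}
Collecting zeros: affine points = {(0, 9), (1, 8), (2, 7), (3, 6), (4, 5), (5, 4), (6, 3), (7, 2), (8, 1), (9, 0), (10, 10)}.
Total count |C(F_11)_aff| = 11.


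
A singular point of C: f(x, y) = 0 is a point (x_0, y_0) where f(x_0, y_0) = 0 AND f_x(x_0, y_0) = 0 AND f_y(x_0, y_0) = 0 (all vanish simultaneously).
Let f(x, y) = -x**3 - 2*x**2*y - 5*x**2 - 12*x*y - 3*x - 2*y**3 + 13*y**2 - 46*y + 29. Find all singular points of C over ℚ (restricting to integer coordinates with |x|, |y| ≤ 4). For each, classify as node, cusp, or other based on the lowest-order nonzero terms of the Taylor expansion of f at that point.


Singular points: {(-3, 2)}; classification: cusp.

Compute partial derivatives:
  f_x = -3*x**2 - 4*x*y - 10*x - 12*y - 3.
  f_y = -2*x**2 - 12*x - 6*y**2 + 26*y - 46.
Scan x_0 ∈ {−4, ..., 4}. For each x_0, f_y(x_0, y) is a polynomial in y; find its integer roots y ∈ {−4, ..., 4}, then test f_x and f at those candidates.
  x = -4: f_y(-4, y) = -6*y**2 + 26*y - 30; no integer root y with |y| ≤ 4.
  x = -3: f_y(-3, y) = -6*y**2 + 26*y - 28; vanishes at y ∈ {2}. (-3, 2): f_x = 0, f = 0 — SINGULAR.
  x = -2: f_y(-2, y) = -6*y**2 + 26*y - 30; no integer root y with |y| ≤ 4.
  x = -1: f_y(-1, y) = -6*y**2 + 26*y - 36; no integer root y with |y| ≤ 4.
  x = 0: f_y(0, y) = -6*y**2 + 26*y - 46; no integer root y with |y| ≤ 4.
  x = 1: f_y(1, y) = -6*y**2 + 26*y - 60; no integer root y with |y| ≤ 4.
  x = 2: f_y(2, y) = -6*y**2 + 26*y - 78; no integer root y with |y| ≤ 4.
  x = 3: f_y(3, y) = -6*y**2 + 26*y - 100; no integer root y with |y| ≤ 4.
  x = 4: f_y(4, y) = -6*y**2 + 26*y - 126; no integer root y with |y| ≤ 4.
Only singular point on the grid: (-3, 2).
Classify: substitute x = -3 + u, y = 2 + v and expand: f = -u**3 - 2*u**2*v - 2*v**3 + v**2.
No constant or linear terms (consistent with a singular point). Quadratic part: v**2. Cubic part: -u**3 - 2*u**2*v - 2*v**3.
The quadratic part v**2 is a perfect square, so there is a single (double) tangent line v = 0, i.e. y = 2. Restricting the cubic part to that line (v = 0) leaves -u**3 ≠ 0, so f is not divisible by v and the branch is v² ≈ u**3 to lowest order — this is a cusp.
Classification: cusp.


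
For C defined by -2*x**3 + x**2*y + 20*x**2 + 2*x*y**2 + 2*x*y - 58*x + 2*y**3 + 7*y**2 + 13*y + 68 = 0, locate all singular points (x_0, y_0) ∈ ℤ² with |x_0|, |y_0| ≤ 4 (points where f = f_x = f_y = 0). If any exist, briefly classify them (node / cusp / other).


Singular points: {(3, -2)}; classification: cusp.

Compute partial derivatives:
  f_x = -6*x**2 + 2*x*y + 40*x + 2*y**2 + 2*y - 58.
  f_y = x**2 + 4*x*y + 2*x + 6*y**2 + 14*y + 13.
Scan x_0 ∈ {−4, ..., 4}. For each x_0, f_y(x_0, y) is a polynomial in y; find its integer roots y ∈ {−4, ..., 4}, then test f_x and f at those candidates.
  x = -4: f_y(-4, y) = 6*y**2 - 2*y + 21; no integer root y with |y| ≤ 4.
  x = -3: f_y(-3, y) = 6*y**2 + 2*y + 16; no integer root y with |y| ≤ 4.
  x = -2: f_y(-2, y) = 6*y**2 + 6*y + 13; no integer root y with |y| ≤ 4.
  x = -1: f_y(-1, y) = 6*y**2 + 10*y + 12; no integer root y with |y| ≤ 4.
  x = 0: f_y(0, y) = 6*y**2 + 14*y + 13; no integer root y with |y| ≤ 4.
  x = 1: f_y(1, y) = 6*y**2 + 18*y + 16; no integer root y with |y| ≤ 4.
  x = 2: f_y(2, y) = 6*y**2 + 22*y + 21; no integer root y with |y| ≤ 4.
  x = 3: f_y(3, y) = 6*y**2 + 26*y + 28; vanishes at y ∈ {-2}. (3, -2): f_x = 0, f = 0 — SINGULAR.
  x = 4: f_y(4, y) = 6*y**2 + 30*y + 37; no integer root y with |y| ≤ 4.
Only singular point on the grid: (3, -2).
Classify: substitute x = 3 + u, y = -2 + v and expand: f = -2*u**3 + u**2*v + 2*u*v**2 + 2*v**3 + v**2.
No constant or linear terms (consistent with a singular point). Quadratic part: v**2. Cubic part: -2*u**3 + u**2*v + 2*u*v**2 + 2*v**3.
The quadratic part v**2 is a perfect square, so there is a single (double) tangent line v = 0, i.e. y = -2. Restricting the cubic part to that line (v = 0) leaves -2*u**3 ≠ 0, so f is not divisible by v and the branch is v² ≈ 2*u**3 to lowest order — this is a cusp.
Classification: cusp.
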